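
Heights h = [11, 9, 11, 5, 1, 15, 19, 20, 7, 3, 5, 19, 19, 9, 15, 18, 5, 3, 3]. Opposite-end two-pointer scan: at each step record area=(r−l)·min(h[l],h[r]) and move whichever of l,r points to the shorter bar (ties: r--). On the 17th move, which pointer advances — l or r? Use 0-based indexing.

r

l=0 r=18: min(11,3)*18=54 best=54 *, r--
l=0 r=17: min(11,3)*17=51 best=54, r--
l=0 r=16: min(11,5)*16=80 best=80 *, r--
l=0 r=15: min(11,18)*15=165 best=165 *, l++
l=1 r=15: min(9,18)*14=126 best=165, l++
l=2 r=15: min(11,18)*13=143 best=165, l++
l=3 r=15: min(5,18)*12=60 best=165, l++
l=4 r=15: min(1,18)*11=11 best=165, l++
l=5 r=15: min(15,18)*10=150 best=165, l++
l=6 r=15: min(19,18)*9=162 best=165, r--
l=6 r=14: min(19,15)*8=120 best=165, r--
l=6 r=13: min(19,9)*7=63 best=165, r--
l=6 r=12: min(19,19)*6=114 best=165, r--
l=6 r=11: min(19,19)*5=95 best=165, r--
l=6 r=10: min(19,5)*4=20 best=165, r--
l=6 r=9: min(19,3)*3=9 best=165, r--
l=6 r=8: min(19,7)*2=14 best=165, r--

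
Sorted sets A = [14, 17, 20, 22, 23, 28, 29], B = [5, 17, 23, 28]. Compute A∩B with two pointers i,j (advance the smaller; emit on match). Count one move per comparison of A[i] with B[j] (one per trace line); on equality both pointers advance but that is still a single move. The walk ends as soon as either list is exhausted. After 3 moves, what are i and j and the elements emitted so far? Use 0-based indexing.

i=2, j=2, emitted=[17]

[i=0,j=0] 14>5 → j++
[i=0,j=1] 14<17 → i++
[i=1,j=1] 17==17 emit → i++,j++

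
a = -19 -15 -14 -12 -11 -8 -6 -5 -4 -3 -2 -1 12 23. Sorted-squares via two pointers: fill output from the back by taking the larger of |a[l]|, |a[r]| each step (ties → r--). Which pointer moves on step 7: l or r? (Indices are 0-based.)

l=0 r=13: |-19|<=|23| out[13]=529, r--
l=0 r=12: |-19|>|12| out[12]=361, l++
l=1 r=12: |-15|>|12| out[11]=225, l++
l=2 r=12: |-14|>|12| out[10]=196, l++
l=3 r=12: |-12|<=|12| out[9]=144, r--
l=3 r=11: |-12|>|-1| out[8]=144, l++
l=4 r=11: |-11|>|-1| out[7]=121, l++

l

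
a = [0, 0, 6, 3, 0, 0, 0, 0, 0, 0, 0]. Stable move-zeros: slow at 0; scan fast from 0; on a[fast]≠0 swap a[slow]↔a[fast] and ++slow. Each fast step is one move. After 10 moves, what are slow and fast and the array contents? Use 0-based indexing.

slow=2, fast=10, a=[6, 3, 0, 0, 0, 0, 0, 0, 0, 0, 0]

(s=0,f=0) a[fast]=0 → fast++
(s=0,f=1) a[fast]=0 → fast++
(s=0,f=2) a[fast]=6≠0 swap→a[0]=6 → slow++,fast++
(s=1,f=3) a[fast]=3≠0 swap→a[1]=3 → slow++,fast++
(s=2,f=4) a[fast]=0 → fast++
(s=2,f=5) a[fast]=0 → fast++
(s=2,f=6) a[fast]=0 → fast++
(s=2,f=7) a[fast]=0 → fast++
(s=2,f=8) a[fast]=0 → fast++
(s=2,f=9) a[fast]=0 → fast++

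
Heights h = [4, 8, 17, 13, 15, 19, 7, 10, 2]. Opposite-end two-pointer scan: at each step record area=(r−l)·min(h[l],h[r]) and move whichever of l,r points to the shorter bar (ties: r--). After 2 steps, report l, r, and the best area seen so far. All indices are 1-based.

l=1 r=9: min(4,2)*8=16 best=16 *, r--
l=1 r=8: min(4,10)*7=28 best=28 *, l++

l=2, r=8, best area=28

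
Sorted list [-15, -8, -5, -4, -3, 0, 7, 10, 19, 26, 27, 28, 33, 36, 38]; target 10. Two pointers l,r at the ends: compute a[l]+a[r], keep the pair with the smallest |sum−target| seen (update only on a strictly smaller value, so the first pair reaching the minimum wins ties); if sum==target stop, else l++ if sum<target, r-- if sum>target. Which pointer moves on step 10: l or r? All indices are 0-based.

l

l=0 r=14: -15+38=23 d=13 *, r--
l=0 r=13: -15+36=21 d=11 *, r--
l=0 r=12: -15+33=18 d=8 *, r--
l=0 r=11: -15+28=13 d=3 *, r--
l=0 r=10: -15+27=12 d=2 *, r--
l=0 r=9: -15+26=11 d=1 *, r--
l=0 r=8: -15+19=4 d=6, l++
l=1 r=8: -8+19=11 d=1, r--
l=1 r=7: -8+10=2 d=8, l++
l=2 r=7: -5+10=5 d=5, l++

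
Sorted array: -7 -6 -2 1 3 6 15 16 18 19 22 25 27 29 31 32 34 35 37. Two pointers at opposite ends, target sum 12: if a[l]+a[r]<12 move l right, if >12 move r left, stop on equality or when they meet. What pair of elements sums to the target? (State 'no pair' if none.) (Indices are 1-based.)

(-7, 19)

[1,19] -7+37=30 >12 → r--
[1,18] -7+35=28 >12 → r--
[1,17] -7+34=27 >12 → r--
[1,16] -7+32=25 >12 → r--
[1,15] -7+31=24 >12 → r--
[1,14] -7+29=22 >12 → r--
[1,13] -7+27=20 >12 → r--
[1,12] -7+25=18 >12 → r--
[1,11] -7+22=15 >12 → r--
[1,10] -7+19=12 → found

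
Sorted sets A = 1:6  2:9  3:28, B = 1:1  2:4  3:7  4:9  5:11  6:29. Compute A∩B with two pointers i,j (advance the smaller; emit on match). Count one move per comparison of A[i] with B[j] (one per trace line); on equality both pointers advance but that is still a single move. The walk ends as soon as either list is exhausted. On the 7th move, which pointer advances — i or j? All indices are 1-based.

[i=1,j=1] 6>1 → j++
[i=1,j=2] 6>4 → j++
[i=1,j=3] 6<7 → i++
[i=2,j=3] 9>7 → j++
[i=2,j=4] 9==9 emit → i++,j++
[i=3,j=5] 28>11 → j++
[i=3,j=6] 28<29 → i++

i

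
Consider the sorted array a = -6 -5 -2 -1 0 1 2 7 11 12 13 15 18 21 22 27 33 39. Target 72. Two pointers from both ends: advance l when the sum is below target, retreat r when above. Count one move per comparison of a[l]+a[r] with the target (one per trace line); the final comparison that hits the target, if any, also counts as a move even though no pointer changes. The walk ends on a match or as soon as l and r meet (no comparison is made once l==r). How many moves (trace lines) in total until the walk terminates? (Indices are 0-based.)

17 moves

[0,17] -6+39=33 <72 → l++
[1,17] -5+39=34 <72 → l++
[2,17] -2+39=37 <72 → l++
[3,17] -1+39=38 <72 → l++
[4,17] 0+39=39 <72 → l++
[5,17] 1+39=40 <72 → l++
[6,17] 2+39=41 <72 → l++
[7,17] 7+39=46 <72 → l++
[8,17] 11+39=50 <72 → l++
[9,17] 12+39=51 <72 → l++
[10,17] 13+39=52 <72 → l++
[11,17] 15+39=54 <72 → l++
[12,17] 18+39=57 <72 → l++
[13,17] 21+39=60 <72 → l++
[14,17] 22+39=61 <72 → l++
[15,17] 27+39=66 <72 → l++
[16,17] 33+39=72 → found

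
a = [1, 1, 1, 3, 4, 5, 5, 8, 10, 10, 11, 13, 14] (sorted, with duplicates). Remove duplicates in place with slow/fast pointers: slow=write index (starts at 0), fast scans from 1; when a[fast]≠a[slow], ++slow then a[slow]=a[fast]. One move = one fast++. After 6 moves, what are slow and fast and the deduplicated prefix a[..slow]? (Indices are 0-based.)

slow=0 fast=1: a[fast]=1=a[slow] dup, fast++
slow=0 fast=2: a[fast]=1=a[slow] dup, fast++
slow=0 fast=3: a[fast]=3≠a[slow]=1 write a[1]=3, slow++,fast++
slow=1 fast=4: a[fast]=4≠a[slow]=3 write a[2]=4, slow++,fast++
slow=2 fast=5: a[fast]=5≠a[slow]=4 write a[3]=5, slow++,fast++
slow=3 fast=6: a[fast]=5=a[slow] dup, fast++

slow=3, fast=7, prefix=[1, 3, 4, 5]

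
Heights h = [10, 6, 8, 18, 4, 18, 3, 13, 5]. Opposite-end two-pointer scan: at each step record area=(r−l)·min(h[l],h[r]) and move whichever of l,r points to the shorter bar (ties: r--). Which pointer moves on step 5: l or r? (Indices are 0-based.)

[0,8] min(10,5)*8=40 best=40 * → r--
[0,7] min(10,13)*7=70 best=70 * → l++
[1,7] min(6,13)*6=36 best=70 → l++
[2,7] min(8,13)*5=40 best=70 → l++
[3,7] min(18,13)*4=52 best=70 → r--

r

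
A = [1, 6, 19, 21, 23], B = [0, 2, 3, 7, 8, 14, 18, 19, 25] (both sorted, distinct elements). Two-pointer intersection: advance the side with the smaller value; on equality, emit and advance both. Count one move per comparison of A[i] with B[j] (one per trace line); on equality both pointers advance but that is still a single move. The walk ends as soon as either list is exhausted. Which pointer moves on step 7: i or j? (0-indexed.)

[i=0,j=0] 1>0 → j++
[i=0,j=1] 1<2 → i++
[i=1,j=1] 6>2 → j++
[i=1,j=2] 6>3 → j++
[i=1,j=3] 6<7 → i++
[i=2,j=3] 19>7 → j++
[i=2,j=4] 19>8 → j++

j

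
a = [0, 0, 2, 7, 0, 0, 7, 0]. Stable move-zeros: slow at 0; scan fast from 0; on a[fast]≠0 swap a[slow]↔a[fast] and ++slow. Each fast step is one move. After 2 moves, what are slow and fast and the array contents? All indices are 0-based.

slow=0 fast=0: a[fast]=0, fast++
slow=0 fast=1: a[fast]=0, fast++

slow=0, fast=2, a=[0, 0, 2, 7, 0, 0, 7, 0]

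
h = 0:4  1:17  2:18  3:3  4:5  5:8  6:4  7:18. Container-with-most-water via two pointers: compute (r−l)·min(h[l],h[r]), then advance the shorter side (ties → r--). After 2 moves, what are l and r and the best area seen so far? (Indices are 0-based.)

l=0 r=7: min(4,18)*7=28 best=28 *, l++
l=1 r=7: min(17,18)*6=102 best=102 *, l++

l=2, r=7, best area=102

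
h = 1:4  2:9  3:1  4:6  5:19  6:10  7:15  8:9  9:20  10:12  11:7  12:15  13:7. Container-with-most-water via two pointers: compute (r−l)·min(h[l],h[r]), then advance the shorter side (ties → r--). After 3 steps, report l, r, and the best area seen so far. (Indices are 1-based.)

l=3, r=12, best area=90

l=1 r=13: min(4,7)*12=48 best=48 *, l++
l=2 r=13: min(9,7)*11=77 best=77 *, r--
l=2 r=12: min(9,15)*10=90 best=90 *, l++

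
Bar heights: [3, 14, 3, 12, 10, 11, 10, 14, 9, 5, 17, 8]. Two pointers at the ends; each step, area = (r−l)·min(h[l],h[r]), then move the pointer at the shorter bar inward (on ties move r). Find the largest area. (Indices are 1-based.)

max area = 126

l=1 r=12: min(3,8)*11=33 best=33 *, l++
l=2 r=12: min(14,8)*10=80 best=80 *, r--
l=2 r=11: min(14,17)*9=126 best=126 *, l++
l=3 r=11: min(3,17)*8=24 best=126, l++
l=4 r=11: min(12,17)*7=84 best=126, l++
l=5 r=11: min(10,17)*6=60 best=126, l++
l=6 r=11: min(11,17)*5=55 best=126, l++
l=7 r=11: min(10,17)*4=40 best=126, l++
l=8 r=11: min(14,17)*3=42 best=126, l++
l=9 r=11: min(9,17)*2=18 best=126, l++
l=10 r=11: min(5,17)*1=5 best=126, l++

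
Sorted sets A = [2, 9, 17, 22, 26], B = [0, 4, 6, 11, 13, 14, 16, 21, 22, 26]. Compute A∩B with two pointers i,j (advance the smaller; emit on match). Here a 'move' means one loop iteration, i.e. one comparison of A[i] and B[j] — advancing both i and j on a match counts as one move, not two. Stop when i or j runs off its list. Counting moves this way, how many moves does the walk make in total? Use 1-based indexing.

13 moves

[i=1,j=1] 2>0 → j++
[i=1,j=2] 2<4 → i++
[i=2,j=2] 9>4 → j++
[i=2,j=3] 9>6 → j++
[i=2,j=4] 9<11 → i++
[i=3,j=4] 17>11 → j++
[i=3,j=5] 17>13 → j++
[i=3,j=6] 17>14 → j++
[i=3,j=7] 17>16 → j++
[i=3,j=8] 17<21 → i++
[i=4,j=8] 22>21 → j++
[i=4,j=9] 22==22 emit → i++,j++
[i=5,j=10] 26==26 emit → i++,j++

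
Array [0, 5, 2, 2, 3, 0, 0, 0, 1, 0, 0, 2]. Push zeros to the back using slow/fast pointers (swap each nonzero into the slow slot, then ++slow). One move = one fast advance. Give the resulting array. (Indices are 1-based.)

(s=1,f=1) a[fast]=0 → fast++
(s=1,f=2) a[fast]=5≠0 swap→a[1]=5 → slow++,fast++
(s=2,f=3) a[fast]=2≠0 swap→a[2]=2 → slow++,fast++
(s=3,f=4) a[fast]=2≠0 swap→a[3]=2 → slow++,fast++
(s=4,f=5) a[fast]=3≠0 swap→a[4]=3 → slow++,fast++
(s=5,f=6) a[fast]=0 → fast++
(s=5,f=7) a[fast]=0 → fast++
(s=5,f=8) a[fast]=0 → fast++
(s=5,f=9) a[fast]=1≠0 swap→a[5]=1 → slow++,fast++
(s=6,f=10) a[fast]=0 → fast++
(s=6,f=11) a[fast]=0 → fast++
(s=6,f=12) a[fast]=2≠0 swap→a[6]=2 → slow++,fast++

[5, 2, 2, 3, 1, 2, 0, 0, 0, 0, 0, 0]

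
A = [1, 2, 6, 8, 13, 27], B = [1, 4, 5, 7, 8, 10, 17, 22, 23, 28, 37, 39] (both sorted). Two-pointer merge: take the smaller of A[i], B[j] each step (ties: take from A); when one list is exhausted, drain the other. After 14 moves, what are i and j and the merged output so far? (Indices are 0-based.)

i=5, j=9, merged so far=[1, 1, 2, 4, 5, 6, 7, 8, 8, 10, 13, 17, 22, 23]

[i=0,j=0] A[i]=1<=B[j]=1 take 1 → i++
[i=1,j=0] A[i]=2>B[j]=1 take 1 → j++
[i=1,j=1] A[i]=2<=B[j]=4 take 2 → i++
[i=2,j=1] A[i]=6>B[j]=4 take 4 → j++
[i=2,j=2] A[i]=6>B[j]=5 take 5 → j++
[i=2,j=3] A[i]=6<=B[j]=7 take 6 → i++
[i=3,j=3] A[i]=8>B[j]=7 take 7 → j++
[i=3,j=4] A[i]=8<=B[j]=8 take 8 → i++
[i=4,j=4] A[i]=13>B[j]=8 take 8 → j++
[i=4,j=5] A[i]=13>B[j]=10 take 10 → j++
[i=4,j=6] A[i]=13<=B[j]=17 take 13 → i++
[i=5,j=6] A[i]=27>B[j]=17 take 17 → j++
[i=5,j=7] A[i]=27>B[j]=22 take 22 → j++
[i=5,j=8] A[i]=27>B[j]=23 take 23 → j++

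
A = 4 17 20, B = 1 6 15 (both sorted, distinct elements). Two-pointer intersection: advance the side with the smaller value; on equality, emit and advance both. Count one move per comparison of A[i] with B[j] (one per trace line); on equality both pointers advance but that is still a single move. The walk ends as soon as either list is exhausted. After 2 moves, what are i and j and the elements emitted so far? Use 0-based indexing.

i=0 j=0: 4>1, j++
i=0 j=1: 4<6, i++

i=1, j=1, emitted=[]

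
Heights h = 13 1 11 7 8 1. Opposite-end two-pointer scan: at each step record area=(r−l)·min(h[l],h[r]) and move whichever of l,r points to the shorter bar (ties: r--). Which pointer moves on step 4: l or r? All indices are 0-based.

r

[0,5] min(13,1)*5=5 best=5 * → r--
[0,4] min(13,8)*4=32 best=32 * → r--
[0,3] min(13,7)*3=21 best=32 → r--
[0,2] min(13,11)*2=22 best=32 → r--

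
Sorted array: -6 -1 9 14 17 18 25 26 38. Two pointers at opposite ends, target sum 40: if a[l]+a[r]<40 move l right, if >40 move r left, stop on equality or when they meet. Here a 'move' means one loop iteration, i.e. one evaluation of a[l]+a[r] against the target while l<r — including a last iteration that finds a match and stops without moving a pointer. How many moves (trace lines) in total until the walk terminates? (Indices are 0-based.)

5 moves

l=0 r=8: -6+38=32 <40, l++
l=1 r=8: -1+38=37 <40, l++
l=2 r=8: 9+38=47 >40, r--
l=2 r=7: 9+26=35 <40, l++
l=3 r=7: 14+26=40, found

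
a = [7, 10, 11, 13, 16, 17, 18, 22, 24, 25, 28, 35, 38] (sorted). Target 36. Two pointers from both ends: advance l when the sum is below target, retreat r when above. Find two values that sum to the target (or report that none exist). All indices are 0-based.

(11, 25)

[0,12] 7+38=45 >36 → r--
[0,11] 7+35=42 >36 → r--
[0,10] 7+28=35 <36 → l++
[1,10] 10+28=38 >36 → r--
[1,9] 10+25=35 <36 → l++
[2,9] 11+25=36 → found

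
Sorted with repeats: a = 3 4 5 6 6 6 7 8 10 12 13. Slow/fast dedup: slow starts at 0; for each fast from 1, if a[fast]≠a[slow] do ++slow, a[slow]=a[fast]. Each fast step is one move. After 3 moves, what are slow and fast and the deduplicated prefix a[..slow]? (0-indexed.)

slow=3, fast=4, prefix=[3, 4, 5, 6]

(s=0,f=1) a[fast]=4≠a[slow]=3 write a[1]=4 → slow++,fast++
(s=1,f=2) a[fast]=5≠a[slow]=4 write a[2]=5 → slow++,fast++
(s=2,f=3) a[fast]=6≠a[slow]=5 write a[3]=6 → slow++,fast++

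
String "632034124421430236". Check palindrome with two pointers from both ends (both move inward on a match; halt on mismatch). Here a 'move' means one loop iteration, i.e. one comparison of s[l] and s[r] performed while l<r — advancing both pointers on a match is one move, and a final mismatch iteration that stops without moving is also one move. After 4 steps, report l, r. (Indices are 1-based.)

l=5, r=14

l=1 r=18: '6'=='6', l++,r--
l=2 r=17: '3'=='3', l++,r--
l=3 r=16: '2'=='2', l++,r--
l=4 r=15: '0'=='0', l++,r--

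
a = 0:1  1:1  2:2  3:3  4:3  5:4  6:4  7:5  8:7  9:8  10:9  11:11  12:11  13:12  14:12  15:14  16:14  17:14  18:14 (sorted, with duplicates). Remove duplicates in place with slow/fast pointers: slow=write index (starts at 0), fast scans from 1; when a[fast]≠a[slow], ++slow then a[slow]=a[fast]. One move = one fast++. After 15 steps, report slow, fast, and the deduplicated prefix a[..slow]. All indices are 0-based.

slow=10, fast=16, prefix=[1, 2, 3, 4, 5, 7, 8, 9, 11, 12, 14]

slow=0 fast=1: a[fast]=1=a[slow] dup, fast++
slow=0 fast=2: a[fast]=2≠a[slow]=1 write a[1]=2, slow++,fast++
slow=1 fast=3: a[fast]=3≠a[slow]=2 write a[2]=3, slow++,fast++
slow=2 fast=4: a[fast]=3=a[slow] dup, fast++
slow=2 fast=5: a[fast]=4≠a[slow]=3 write a[3]=4, slow++,fast++
slow=3 fast=6: a[fast]=4=a[slow] dup, fast++
slow=3 fast=7: a[fast]=5≠a[slow]=4 write a[4]=5, slow++,fast++
slow=4 fast=8: a[fast]=7≠a[slow]=5 write a[5]=7, slow++,fast++
slow=5 fast=9: a[fast]=8≠a[slow]=7 write a[6]=8, slow++,fast++
slow=6 fast=10: a[fast]=9≠a[slow]=8 write a[7]=9, slow++,fast++
slow=7 fast=11: a[fast]=11≠a[slow]=9 write a[8]=11, slow++,fast++
slow=8 fast=12: a[fast]=11=a[slow] dup, fast++
slow=8 fast=13: a[fast]=12≠a[slow]=11 write a[9]=12, slow++,fast++
slow=9 fast=14: a[fast]=12=a[slow] dup, fast++
slow=9 fast=15: a[fast]=14≠a[slow]=12 write a[10]=14, slow++,fast++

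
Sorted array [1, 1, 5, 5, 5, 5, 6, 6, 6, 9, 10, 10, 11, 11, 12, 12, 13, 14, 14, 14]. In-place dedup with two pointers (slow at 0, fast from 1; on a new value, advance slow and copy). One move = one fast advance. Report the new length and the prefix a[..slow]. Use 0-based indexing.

slow=0 fast=1: a[fast]=1=a[slow] dup, fast++
slow=0 fast=2: a[fast]=5≠a[slow]=1 write a[1]=5, slow++,fast++
slow=1 fast=3: a[fast]=5=a[slow] dup, fast++
slow=1 fast=4: a[fast]=5=a[slow] dup, fast++
slow=1 fast=5: a[fast]=5=a[slow] dup, fast++
slow=1 fast=6: a[fast]=6≠a[slow]=5 write a[2]=6, slow++,fast++
slow=2 fast=7: a[fast]=6=a[slow] dup, fast++
slow=2 fast=8: a[fast]=6=a[slow] dup, fast++
slow=2 fast=9: a[fast]=9≠a[slow]=6 write a[3]=9, slow++,fast++
slow=3 fast=10: a[fast]=10≠a[slow]=9 write a[4]=10, slow++,fast++
slow=4 fast=11: a[fast]=10=a[slow] dup, fast++
slow=4 fast=12: a[fast]=11≠a[slow]=10 write a[5]=11, slow++,fast++
slow=5 fast=13: a[fast]=11=a[slow] dup, fast++
slow=5 fast=14: a[fast]=12≠a[slow]=11 write a[6]=12, slow++,fast++
slow=6 fast=15: a[fast]=12=a[slow] dup, fast++
slow=6 fast=16: a[fast]=13≠a[slow]=12 write a[7]=13, slow++,fast++
slow=7 fast=17: a[fast]=14≠a[slow]=13 write a[8]=14, slow++,fast++
slow=8 fast=18: a[fast]=14=a[slow] dup, fast++
slow=8 fast=19: a[fast]=14=a[slow] dup, fast++

length 9; prefix = [1, 5, 6, 9, 10, 11, 12, 13, 14]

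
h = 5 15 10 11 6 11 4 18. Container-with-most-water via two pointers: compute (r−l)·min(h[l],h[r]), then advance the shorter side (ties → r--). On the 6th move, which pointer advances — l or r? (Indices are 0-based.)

[0,7] min(5,18)*7=35 best=35 * → l++
[1,7] min(15,18)*6=90 best=90 * → l++
[2,7] min(10,18)*5=50 best=90 → l++
[3,7] min(11,18)*4=44 best=90 → l++
[4,7] min(6,18)*3=18 best=90 → l++
[5,7] min(11,18)*2=22 best=90 → l++

l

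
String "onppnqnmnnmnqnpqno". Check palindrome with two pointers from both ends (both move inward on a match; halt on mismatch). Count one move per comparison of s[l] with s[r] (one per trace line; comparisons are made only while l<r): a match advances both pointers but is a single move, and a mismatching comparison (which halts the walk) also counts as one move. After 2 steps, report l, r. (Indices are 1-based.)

[1,18] 'o'=='o' → l++,r--
[2,17] 'n'=='n' → l++,r--

l=3, r=16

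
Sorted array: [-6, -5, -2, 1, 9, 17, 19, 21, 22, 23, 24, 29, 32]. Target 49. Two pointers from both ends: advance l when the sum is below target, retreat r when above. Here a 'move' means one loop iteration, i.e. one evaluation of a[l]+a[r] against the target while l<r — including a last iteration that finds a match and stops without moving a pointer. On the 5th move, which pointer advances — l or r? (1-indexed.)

[1,13] -6+32=26 <49 → l++
[2,13] -5+32=27 <49 → l++
[3,13] -2+32=30 <49 → l++
[4,13] 1+32=33 <49 → l++
[5,13] 9+32=41 <49 → l++

l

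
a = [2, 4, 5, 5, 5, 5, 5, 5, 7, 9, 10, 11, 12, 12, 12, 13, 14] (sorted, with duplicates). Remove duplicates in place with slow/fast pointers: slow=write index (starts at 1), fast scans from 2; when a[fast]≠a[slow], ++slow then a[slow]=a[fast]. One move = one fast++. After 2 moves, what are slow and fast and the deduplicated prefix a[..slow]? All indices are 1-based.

slow=3, fast=4, prefix=[2, 4, 5]

(s=1,f=2) a[fast]=4≠a[slow]=2 write a[2]=4 → slow++,fast++
(s=2,f=3) a[fast]=5≠a[slow]=4 write a[3]=5 → slow++,fast++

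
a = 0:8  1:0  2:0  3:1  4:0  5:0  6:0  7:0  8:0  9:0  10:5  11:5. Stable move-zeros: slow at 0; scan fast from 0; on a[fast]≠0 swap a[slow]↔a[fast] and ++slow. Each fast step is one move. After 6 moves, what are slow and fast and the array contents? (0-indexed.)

slow=0 fast=0: a[fast]=8≠0 swap→a[0]=8, slow++,fast++
slow=1 fast=1: a[fast]=0, fast++
slow=1 fast=2: a[fast]=0, fast++
slow=1 fast=3: a[fast]=1≠0 swap→a[1]=1, slow++,fast++
slow=2 fast=4: a[fast]=0, fast++
slow=2 fast=5: a[fast]=0, fast++

slow=2, fast=6, a=[8, 1, 0, 0, 0, 0, 0, 0, 0, 0, 5, 5]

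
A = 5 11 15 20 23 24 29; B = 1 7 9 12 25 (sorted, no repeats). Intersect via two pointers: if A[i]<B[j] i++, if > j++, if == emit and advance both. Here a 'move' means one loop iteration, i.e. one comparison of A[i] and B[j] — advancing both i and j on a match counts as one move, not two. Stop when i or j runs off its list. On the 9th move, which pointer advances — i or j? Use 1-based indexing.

i

i=1 j=1: 5>1, j++
i=1 j=2: 5<7, i++
i=2 j=2: 11>7, j++
i=2 j=3: 11>9, j++
i=2 j=4: 11<12, i++
i=3 j=4: 15>12, j++
i=3 j=5: 15<25, i++
i=4 j=5: 20<25, i++
i=5 j=5: 23<25, i++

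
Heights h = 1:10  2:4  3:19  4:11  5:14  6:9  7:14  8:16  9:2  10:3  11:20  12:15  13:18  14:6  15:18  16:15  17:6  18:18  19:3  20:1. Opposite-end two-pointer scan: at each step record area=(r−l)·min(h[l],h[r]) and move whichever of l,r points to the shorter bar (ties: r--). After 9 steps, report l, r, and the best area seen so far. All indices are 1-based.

l=3, r=13, best area=270

[1,20] min(10,1)*19=19 best=19 * → r--
[1,19] min(10,3)*18=54 best=54 * → r--
[1,18] min(10,18)*17=170 best=170 * → l++
[2,18] min(4,18)*16=64 best=170 → l++
[3,18] min(19,18)*15=270 best=270 * → r--
[3,17] min(19,6)*14=84 best=270 → r--
[3,16] min(19,15)*13=195 best=270 → r--
[3,15] min(19,18)*12=216 best=270 → r--
[3,14] min(19,6)*11=66 best=270 → r--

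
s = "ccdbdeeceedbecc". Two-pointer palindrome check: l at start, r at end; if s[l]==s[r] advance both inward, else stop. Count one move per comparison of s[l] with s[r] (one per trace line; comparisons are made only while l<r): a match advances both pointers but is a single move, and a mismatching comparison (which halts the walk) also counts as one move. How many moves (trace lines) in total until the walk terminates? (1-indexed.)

[1,15] 'c'=='c' → l++,r--
[2,14] 'c'=='c' → l++,r--
[3,13] 'd'!='e' → stop

3 moves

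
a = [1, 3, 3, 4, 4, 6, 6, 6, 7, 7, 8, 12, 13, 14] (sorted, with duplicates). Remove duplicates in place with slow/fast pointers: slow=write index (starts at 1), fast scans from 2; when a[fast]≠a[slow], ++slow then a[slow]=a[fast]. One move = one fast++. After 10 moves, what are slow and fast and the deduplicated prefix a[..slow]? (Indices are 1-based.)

(s=1,f=2) a[fast]=3≠a[slow]=1 write a[2]=3 → slow++,fast++
(s=2,f=3) a[fast]=3=a[slow] dup → fast++
(s=2,f=4) a[fast]=4≠a[slow]=3 write a[3]=4 → slow++,fast++
(s=3,f=5) a[fast]=4=a[slow] dup → fast++
(s=3,f=6) a[fast]=6≠a[slow]=4 write a[4]=6 → slow++,fast++
(s=4,f=7) a[fast]=6=a[slow] dup → fast++
(s=4,f=8) a[fast]=6=a[slow] dup → fast++
(s=4,f=9) a[fast]=7≠a[slow]=6 write a[5]=7 → slow++,fast++
(s=5,f=10) a[fast]=7=a[slow] dup → fast++
(s=5,f=11) a[fast]=8≠a[slow]=7 write a[6]=8 → slow++,fast++

slow=6, fast=12, prefix=[1, 3, 4, 6, 7, 8]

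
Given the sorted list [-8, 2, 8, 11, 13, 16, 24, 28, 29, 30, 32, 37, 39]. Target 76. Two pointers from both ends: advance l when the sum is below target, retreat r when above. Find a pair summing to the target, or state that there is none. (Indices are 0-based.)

[0,12] -8+39=31 <76 → l++
[1,12] 2+39=41 <76 → l++
[2,12] 8+39=47 <76 → l++
[3,12] 11+39=50 <76 → l++
[4,12] 13+39=52 <76 → l++
[5,12] 16+39=55 <76 → l++
[6,12] 24+39=63 <76 → l++
[7,12] 28+39=67 <76 → l++
[8,12] 29+39=68 <76 → l++
[9,12] 30+39=69 <76 → l++
[10,12] 32+39=71 <76 → l++
[11,12] 37+39=76 → found

(37, 39)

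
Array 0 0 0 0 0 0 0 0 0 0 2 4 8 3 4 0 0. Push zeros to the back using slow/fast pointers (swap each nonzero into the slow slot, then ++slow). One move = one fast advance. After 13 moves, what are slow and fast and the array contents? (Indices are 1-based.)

slow=4, fast=14, a=[2, 4, 8, 0, 0, 0, 0, 0, 0, 0, 0, 0, 0, 3, 4, 0, 0]

(s=1,f=1) a[fast]=0 → fast++
(s=1,f=2) a[fast]=0 → fast++
(s=1,f=3) a[fast]=0 → fast++
(s=1,f=4) a[fast]=0 → fast++
(s=1,f=5) a[fast]=0 → fast++
(s=1,f=6) a[fast]=0 → fast++
(s=1,f=7) a[fast]=0 → fast++
(s=1,f=8) a[fast]=0 → fast++
(s=1,f=9) a[fast]=0 → fast++
(s=1,f=10) a[fast]=0 → fast++
(s=1,f=11) a[fast]=2≠0 swap→a[1]=2 → slow++,fast++
(s=2,f=12) a[fast]=4≠0 swap→a[2]=4 → slow++,fast++
(s=3,f=13) a[fast]=8≠0 swap→a[3]=8 → slow++,fast++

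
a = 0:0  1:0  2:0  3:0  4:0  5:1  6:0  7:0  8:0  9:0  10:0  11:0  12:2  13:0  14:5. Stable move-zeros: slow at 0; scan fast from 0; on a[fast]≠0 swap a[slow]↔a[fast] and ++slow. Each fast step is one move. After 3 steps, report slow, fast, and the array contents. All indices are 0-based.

slow=0 fast=0: a[fast]=0, fast++
slow=0 fast=1: a[fast]=0, fast++
slow=0 fast=2: a[fast]=0, fast++

slow=0, fast=3, a=[0, 0, 0, 0, 0, 1, 0, 0, 0, 0, 0, 0, 2, 0, 5]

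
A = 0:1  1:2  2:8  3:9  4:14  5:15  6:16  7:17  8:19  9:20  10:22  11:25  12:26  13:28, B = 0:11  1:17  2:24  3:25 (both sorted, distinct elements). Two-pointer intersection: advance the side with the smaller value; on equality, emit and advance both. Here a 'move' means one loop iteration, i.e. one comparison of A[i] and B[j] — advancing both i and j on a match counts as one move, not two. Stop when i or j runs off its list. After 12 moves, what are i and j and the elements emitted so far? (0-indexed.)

i=0 j=0: 1<11, i++
i=1 j=0: 2<11, i++
i=2 j=0: 8<11, i++
i=3 j=0: 9<11, i++
i=4 j=0: 14>11, j++
i=4 j=1: 14<17, i++
i=5 j=1: 15<17, i++
i=6 j=1: 16<17, i++
i=7 j=1: 17==17 emit, i++,j++
i=8 j=2: 19<24, i++
i=9 j=2: 20<24, i++
i=10 j=2: 22<24, i++

i=11, j=2, emitted=[17]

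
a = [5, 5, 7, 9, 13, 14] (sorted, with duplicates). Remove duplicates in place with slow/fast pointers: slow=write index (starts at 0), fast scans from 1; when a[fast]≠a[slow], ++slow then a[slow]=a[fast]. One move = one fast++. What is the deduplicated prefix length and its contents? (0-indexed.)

(s=0,f=1) a[fast]=5=a[slow] dup → fast++
(s=0,f=2) a[fast]=7≠a[slow]=5 write a[1]=7 → slow++,fast++
(s=1,f=3) a[fast]=9≠a[slow]=7 write a[2]=9 → slow++,fast++
(s=2,f=4) a[fast]=13≠a[slow]=9 write a[3]=13 → slow++,fast++
(s=3,f=5) a[fast]=14≠a[slow]=13 write a[4]=14 → slow++,fast++

length 5; prefix = [5, 7, 9, 13, 14]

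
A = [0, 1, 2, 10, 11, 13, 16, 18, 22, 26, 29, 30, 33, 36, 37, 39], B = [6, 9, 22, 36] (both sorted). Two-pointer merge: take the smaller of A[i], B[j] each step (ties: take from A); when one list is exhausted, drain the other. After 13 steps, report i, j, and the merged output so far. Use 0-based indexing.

[i=0,j=0] A[i]=0<=B[j]=6 take 0 → i++
[i=1,j=0] A[i]=1<=B[j]=6 take 1 → i++
[i=2,j=0] A[i]=2<=B[j]=6 take 2 → i++
[i=3,j=0] A[i]=10>B[j]=6 take 6 → j++
[i=3,j=1] A[i]=10>B[j]=9 take 9 → j++
[i=3,j=2] A[i]=10<=B[j]=22 take 10 → i++
[i=4,j=2] A[i]=11<=B[j]=22 take 11 → i++
[i=5,j=2] A[i]=13<=B[j]=22 take 13 → i++
[i=6,j=2] A[i]=16<=B[j]=22 take 16 → i++
[i=7,j=2] A[i]=18<=B[j]=22 take 18 → i++
[i=8,j=2] A[i]=22<=B[j]=22 take 22 → i++
[i=9,j=2] A[i]=26>B[j]=22 take 22 → j++
[i=9,j=3] A[i]=26<=B[j]=36 take 26 → i++

i=10, j=3, merged so far=[0, 1, 2, 6, 9, 10, 11, 13, 16, 18, 22, 22, 26]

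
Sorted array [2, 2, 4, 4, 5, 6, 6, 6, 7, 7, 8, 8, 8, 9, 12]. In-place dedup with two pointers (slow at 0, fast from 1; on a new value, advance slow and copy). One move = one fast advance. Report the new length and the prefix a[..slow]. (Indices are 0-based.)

slow=0 fast=1: a[fast]=2=a[slow] dup, fast++
slow=0 fast=2: a[fast]=4≠a[slow]=2 write a[1]=4, slow++,fast++
slow=1 fast=3: a[fast]=4=a[slow] dup, fast++
slow=1 fast=4: a[fast]=5≠a[slow]=4 write a[2]=5, slow++,fast++
slow=2 fast=5: a[fast]=6≠a[slow]=5 write a[3]=6, slow++,fast++
slow=3 fast=6: a[fast]=6=a[slow] dup, fast++
slow=3 fast=7: a[fast]=6=a[slow] dup, fast++
slow=3 fast=8: a[fast]=7≠a[slow]=6 write a[4]=7, slow++,fast++
slow=4 fast=9: a[fast]=7=a[slow] dup, fast++
slow=4 fast=10: a[fast]=8≠a[slow]=7 write a[5]=8, slow++,fast++
slow=5 fast=11: a[fast]=8=a[slow] dup, fast++
slow=5 fast=12: a[fast]=8=a[slow] dup, fast++
slow=5 fast=13: a[fast]=9≠a[slow]=8 write a[6]=9, slow++,fast++
slow=6 fast=14: a[fast]=12≠a[slow]=9 write a[7]=12, slow++,fast++

length 8; prefix = [2, 4, 5, 6, 7, 8, 9, 12]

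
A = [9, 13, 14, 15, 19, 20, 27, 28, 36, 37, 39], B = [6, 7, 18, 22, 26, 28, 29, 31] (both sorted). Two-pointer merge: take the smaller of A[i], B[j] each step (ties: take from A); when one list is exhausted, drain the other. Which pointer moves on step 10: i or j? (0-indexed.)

i=0 j=0: A[i]=9>B[j]=6 take 6, j++
i=0 j=1: A[i]=9>B[j]=7 take 7, j++
i=0 j=2: A[i]=9<=B[j]=18 take 9, i++
i=1 j=2: A[i]=13<=B[j]=18 take 13, i++
i=2 j=2: A[i]=14<=B[j]=18 take 14, i++
i=3 j=2: A[i]=15<=B[j]=18 take 15, i++
i=4 j=2: A[i]=19>B[j]=18 take 18, j++
i=4 j=3: A[i]=19<=B[j]=22 take 19, i++
i=5 j=3: A[i]=20<=B[j]=22 take 20, i++
i=6 j=3: A[i]=27>B[j]=22 take 22, j++

j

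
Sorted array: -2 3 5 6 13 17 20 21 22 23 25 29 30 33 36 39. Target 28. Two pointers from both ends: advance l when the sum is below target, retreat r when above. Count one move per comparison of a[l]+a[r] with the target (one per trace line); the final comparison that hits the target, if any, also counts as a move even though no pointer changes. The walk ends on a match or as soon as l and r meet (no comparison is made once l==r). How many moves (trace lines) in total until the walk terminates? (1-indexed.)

l=1 r=16: -2+39=37 >28, r--
l=1 r=15: -2+36=34 >28, r--
l=1 r=14: -2+33=31 >28, r--
l=1 r=13: -2+30=28, found

4 moves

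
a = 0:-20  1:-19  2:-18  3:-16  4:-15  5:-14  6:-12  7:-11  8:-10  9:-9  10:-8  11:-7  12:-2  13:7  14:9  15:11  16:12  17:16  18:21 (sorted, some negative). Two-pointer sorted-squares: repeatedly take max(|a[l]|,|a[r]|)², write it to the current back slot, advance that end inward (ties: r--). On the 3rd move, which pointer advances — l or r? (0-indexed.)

[0,18] |-20|<=|21| out[18]=441 → r--
[0,17] |-20|>|16| out[17]=400 → l++
[1,17] |-19|>|16| out[16]=361 → l++

l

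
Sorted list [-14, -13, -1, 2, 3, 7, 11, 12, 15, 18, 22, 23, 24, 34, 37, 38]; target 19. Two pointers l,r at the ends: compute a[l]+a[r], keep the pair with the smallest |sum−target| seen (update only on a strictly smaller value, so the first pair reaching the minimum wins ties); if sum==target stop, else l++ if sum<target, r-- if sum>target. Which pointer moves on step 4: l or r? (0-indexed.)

l=0 r=15: -14+38=24 d=5 *, r--
l=0 r=14: -14+37=23 d=4 *, r--
l=0 r=13: -14+34=20 d=1 *, r--
l=0 r=12: -14+24=10 d=9, l++

l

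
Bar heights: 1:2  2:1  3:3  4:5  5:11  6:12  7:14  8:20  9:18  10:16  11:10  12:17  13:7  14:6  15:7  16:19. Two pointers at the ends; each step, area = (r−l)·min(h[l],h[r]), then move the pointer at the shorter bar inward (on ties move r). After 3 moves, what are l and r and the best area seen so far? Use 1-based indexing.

l=4, r=16, best area=39

[1,16] min(2,19)*15=30 best=30 * → l++
[2,16] min(1,19)*14=14 best=30 → l++
[3,16] min(3,19)*13=39 best=39 * → l++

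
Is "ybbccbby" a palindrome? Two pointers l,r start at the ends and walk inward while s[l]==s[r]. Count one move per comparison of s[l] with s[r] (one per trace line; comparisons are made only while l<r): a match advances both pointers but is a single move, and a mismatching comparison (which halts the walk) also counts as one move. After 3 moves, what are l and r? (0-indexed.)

l=0 r=7: 'y'=='y', l++,r--
l=1 r=6: 'b'=='b', l++,r--
l=2 r=5: 'b'=='b', l++,r--

l=3, r=4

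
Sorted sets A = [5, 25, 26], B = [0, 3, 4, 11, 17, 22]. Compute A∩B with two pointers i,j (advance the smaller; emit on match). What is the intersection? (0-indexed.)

intersection = []

i=0 j=0: 5>0, j++
i=0 j=1: 5>3, j++
i=0 j=2: 5>4, j++
i=0 j=3: 5<11, i++
i=1 j=3: 25>11, j++
i=1 j=4: 25>17, j++
i=1 j=5: 25>22, j++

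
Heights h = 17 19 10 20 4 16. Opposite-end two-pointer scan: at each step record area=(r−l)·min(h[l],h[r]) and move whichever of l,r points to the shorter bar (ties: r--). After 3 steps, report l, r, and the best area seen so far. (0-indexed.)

l=1, r=3, best area=80

l=0 r=5: min(17,16)*5=80 best=80 *, r--
l=0 r=4: min(17,4)*4=16 best=80, r--
l=0 r=3: min(17,20)*3=51 best=80, l++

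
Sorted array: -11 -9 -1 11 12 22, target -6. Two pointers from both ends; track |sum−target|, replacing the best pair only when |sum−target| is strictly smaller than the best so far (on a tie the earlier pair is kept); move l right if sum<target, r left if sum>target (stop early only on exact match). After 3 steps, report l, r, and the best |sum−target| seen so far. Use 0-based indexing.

l=0 r=5: -11+22=11 d=17 *, r--
l=0 r=4: -11+12=1 d=7 *, r--
l=0 r=3: -11+11=0 d=6 *, r--

l=0, r=2, best |Δ|=6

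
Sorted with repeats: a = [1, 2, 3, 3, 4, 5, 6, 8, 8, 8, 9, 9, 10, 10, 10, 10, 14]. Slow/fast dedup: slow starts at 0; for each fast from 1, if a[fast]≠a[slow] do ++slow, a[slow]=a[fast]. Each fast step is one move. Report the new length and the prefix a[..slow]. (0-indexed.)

length 10; prefix = [1, 2, 3, 4, 5, 6, 8, 9, 10, 14]

slow=0 fast=1: a[fast]=2≠a[slow]=1 write a[1]=2, slow++,fast++
slow=1 fast=2: a[fast]=3≠a[slow]=2 write a[2]=3, slow++,fast++
slow=2 fast=3: a[fast]=3=a[slow] dup, fast++
slow=2 fast=4: a[fast]=4≠a[slow]=3 write a[3]=4, slow++,fast++
slow=3 fast=5: a[fast]=5≠a[slow]=4 write a[4]=5, slow++,fast++
slow=4 fast=6: a[fast]=6≠a[slow]=5 write a[5]=6, slow++,fast++
slow=5 fast=7: a[fast]=8≠a[slow]=6 write a[6]=8, slow++,fast++
slow=6 fast=8: a[fast]=8=a[slow] dup, fast++
slow=6 fast=9: a[fast]=8=a[slow] dup, fast++
slow=6 fast=10: a[fast]=9≠a[slow]=8 write a[7]=9, slow++,fast++
slow=7 fast=11: a[fast]=9=a[slow] dup, fast++
slow=7 fast=12: a[fast]=10≠a[slow]=9 write a[8]=10, slow++,fast++
slow=8 fast=13: a[fast]=10=a[slow] dup, fast++
slow=8 fast=14: a[fast]=10=a[slow] dup, fast++
slow=8 fast=15: a[fast]=10=a[slow] dup, fast++
slow=8 fast=16: a[fast]=14≠a[slow]=10 write a[9]=14, slow++,fast++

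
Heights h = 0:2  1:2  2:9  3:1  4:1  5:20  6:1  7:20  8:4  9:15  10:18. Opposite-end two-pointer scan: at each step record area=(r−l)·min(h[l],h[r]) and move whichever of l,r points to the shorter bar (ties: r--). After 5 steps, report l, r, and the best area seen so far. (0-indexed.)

l=5, r=10, best area=72

l=0 r=10: min(2,18)*10=20 best=20 *, l++
l=1 r=10: min(2,18)*9=18 best=20, l++
l=2 r=10: min(9,18)*8=72 best=72 *, l++
l=3 r=10: min(1,18)*7=7 best=72, l++
l=4 r=10: min(1,18)*6=6 best=72, l++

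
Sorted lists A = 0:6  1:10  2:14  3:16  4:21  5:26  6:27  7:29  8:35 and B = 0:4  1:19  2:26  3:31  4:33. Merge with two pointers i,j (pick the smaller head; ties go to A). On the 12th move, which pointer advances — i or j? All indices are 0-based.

i=0 j=0: A[i]=6>B[j]=4 take 4, j++
i=0 j=1: A[i]=6<=B[j]=19 take 6, i++
i=1 j=1: A[i]=10<=B[j]=19 take 10, i++
i=2 j=1: A[i]=14<=B[j]=19 take 14, i++
i=3 j=1: A[i]=16<=B[j]=19 take 16, i++
i=4 j=1: A[i]=21>B[j]=19 take 19, j++
i=4 j=2: A[i]=21<=B[j]=26 take 21, i++
i=5 j=2: A[i]=26<=B[j]=26 take 26, i++
i=6 j=2: A[i]=27>B[j]=26 take 26, j++
i=6 j=3: A[i]=27<=B[j]=31 take 27, i++
i=7 j=3: A[i]=29<=B[j]=31 take 29, i++
i=8 j=3: A[i]=35>B[j]=31 take 31, j++

j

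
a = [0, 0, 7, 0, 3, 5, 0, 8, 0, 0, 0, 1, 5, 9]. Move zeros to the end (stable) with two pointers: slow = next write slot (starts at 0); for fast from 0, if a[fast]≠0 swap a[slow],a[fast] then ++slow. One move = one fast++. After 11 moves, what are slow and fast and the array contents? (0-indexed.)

slow=4, fast=11, a=[7, 3, 5, 8, 0, 0, 0, 0, 0, 0, 0, 1, 5, 9]

(s=0,f=0) a[fast]=0 → fast++
(s=0,f=1) a[fast]=0 → fast++
(s=0,f=2) a[fast]=7≠0 swap→a[0]=7 → slow++,fast++
(s=1,f=3) a[fast]=0 → fast++
(s=1,f=4) a[fast]=3≠0 swap→a[1]=3 → slow++,fast++
(s=2,f=5) a[fast]=5≠0 swap→a[2]=5 → slow++,fast++
(s=3,f=6) a[fast]=0 → fast++
(s=3,f=7) a[fast]=8≠0 swap→a[3]=8 → slow++,fast++
(s=4,f=8) a[fast]=0 → fast++
(s=4,f=9) a[fast]=0 → fast++
(s=4,f=10) a[fast]=0 → fast++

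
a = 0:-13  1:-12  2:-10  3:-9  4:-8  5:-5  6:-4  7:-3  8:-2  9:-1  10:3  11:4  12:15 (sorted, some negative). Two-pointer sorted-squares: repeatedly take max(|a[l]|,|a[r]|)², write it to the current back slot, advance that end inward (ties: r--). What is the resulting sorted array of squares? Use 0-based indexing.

[0,12] |-13|<=|15| out[12]=225 → r--
[0,11] |-13|>|4| out[11]=169 → l++
[1,11] |-12|>|4| out[10]=144 → l++
[2,11] |-10|>|4| out[9]=100 → l++
[3,11] |-9|>|4| out[8]=81 → l++
[4,11] |-8|>|4| out[7]=64 → l++
[5,11] |-5|>|4| out[6]=25 → l++
[6,11] |-4|<=|4| out[5]=16 → r--
[6,10] |-4|>|3| out[4]=16 → l++
[7,10] |-3|<=|3| out[3]=9 → r--
[7,9] |-3|>|-1| out[2]=9 → l++
[8,9] |-2|>|-1| out[1]=4 → l++
[9,9] |-1|<=|-1| out[0]=1 → r--

[1, 4, 9, 9, 16, 16, 25, 64, 81, 100, 144, 169, 225]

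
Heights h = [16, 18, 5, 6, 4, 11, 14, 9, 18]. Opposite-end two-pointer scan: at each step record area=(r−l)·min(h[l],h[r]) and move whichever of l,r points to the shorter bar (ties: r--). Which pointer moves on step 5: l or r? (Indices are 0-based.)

r

l=0 r=8: min(16,18)*8=128 best=128 *, l++
l=1 r=8: min(18,18)*7=126 best=128, r--
l=1 r=7: min(18,9)*6=54 best=128, r--
l=1 r=6: min(18,14)*5=70 best=128, r--
l=1 r=5: min(18,11)*4=44 best=128, r--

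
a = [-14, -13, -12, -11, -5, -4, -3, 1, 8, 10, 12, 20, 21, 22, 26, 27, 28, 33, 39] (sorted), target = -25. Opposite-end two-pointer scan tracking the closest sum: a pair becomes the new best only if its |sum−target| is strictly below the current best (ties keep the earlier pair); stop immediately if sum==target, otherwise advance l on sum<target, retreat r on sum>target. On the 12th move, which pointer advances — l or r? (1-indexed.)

r

[1,19] -14+39=25 d=50 * → r--
[1,18] -14+33=19 d=44 * → r--
[1,17] -14+28=14 d=39 * → r--
[1,16] -14+27=13 d=38 * → r--
[1,15] -14+26=12 d=37 * → r--
[1,14] -14+22=8 d=33 * → r--
[1,13] -14+21=7 d=32 * → r--
[1,12] -14+20=6 d=31 * → r--
[1,11] -14+12=-2 d=23 * → r--
[1,10] -14+10=-4 d=21 * → r--
[1,9] -14+8=-6 d=19 * → r--
[1,8] -14+1=-13 d=12 * → r--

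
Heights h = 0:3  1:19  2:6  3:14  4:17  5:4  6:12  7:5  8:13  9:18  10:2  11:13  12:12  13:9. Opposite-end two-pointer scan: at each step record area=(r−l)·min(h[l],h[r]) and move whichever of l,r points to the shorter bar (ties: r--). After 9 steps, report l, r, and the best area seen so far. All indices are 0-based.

l=1, r=5, best area=144

l=0 r=13: min(3,9)*13=39 best=39 *, l++
l=1 r=13: min(19,9)*12=108 best=108 *, r--
l=1 r=12: min(19,12)*11=132 best=132 *, r--
l=1 r=11: min(19,13)*10=130 best=132, r--
l=1 r=10: min(19,2)*9=18 best=132, r--
l=1 r=9: min(19,18)*8=144 best=144 *, r--
l=1 r=8: min(19,13)*7=91 best=144, r--
l=1 r=7: min(19,5)*6=30 best=144, r--
l=1 r=6: min(19,12)*5=60 best=144, r--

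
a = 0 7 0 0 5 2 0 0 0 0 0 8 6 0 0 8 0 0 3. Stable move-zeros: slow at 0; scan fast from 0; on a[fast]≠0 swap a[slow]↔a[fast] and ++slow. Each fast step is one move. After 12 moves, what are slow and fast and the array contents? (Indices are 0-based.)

slow=0 fast=0: a[fast]=0, fast++
slow=0 fast=1: a[fast]=7≠0 swap→a[0]=7, slow++,fast++
slow=1 fast=2: a[fast]=0, fast++
slow=1 fast=3: a[fast]=0, fast++
slow=1 fast=4: a[fast]=5≠0 swap→a[1]=5, slow++,fast++
slow=2 fast=5: a[fast]=2≠0 swap→a[2]=2, slow++,fast++
slow=3 fast=6: a[fast]=0, fast++
slow=3 fast=7: a[fast]=0, fast++
slow=3 fast=8: a[fast]=0, fast++
slow=3 fast=9: a[fast]=0, fast++
slow=3 fast=10: a[fast]=0, fast++
slow=3 fast=11: a[fast]=8≠0 swap→a[3]=8, slow++,fast++

slow=4, fast=12, a=[7, 5, 2, 8, 0, 0, 0, 0, 0, 0, 0, 0, 6, 0, 0, 8, 0, 0, 3]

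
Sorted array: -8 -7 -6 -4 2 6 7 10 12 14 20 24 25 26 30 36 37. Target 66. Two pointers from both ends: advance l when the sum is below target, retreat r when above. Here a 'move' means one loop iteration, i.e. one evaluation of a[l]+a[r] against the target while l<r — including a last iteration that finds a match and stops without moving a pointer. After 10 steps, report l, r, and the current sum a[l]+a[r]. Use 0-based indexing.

l=10, r=16, sum=57

[0,16] -8+37=29 <66 → l++
[1,16] -7+37=30 <66 → l++
[2,16] -6+37=31 <66 → l++
[3,16] -4+37=33 <66 → l++
[4,16] 2+37=39 <66 → l++
[5,16] 6+37=43 <66 → l++
[6,16] 7+37=44 <66 → l++
[7,16] 10+37=47 <66 → l++
[8,16] 12+37=49 <66 → l++
[9,16] 14+37=51 <66 → l++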